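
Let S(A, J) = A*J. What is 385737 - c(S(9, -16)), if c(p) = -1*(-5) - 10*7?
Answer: 385802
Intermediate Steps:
c(p) = -65 (c(p) = 5 - 70 = -65)
385737 - c(S(9, -16)) = 385737 - 1*(-65) = 385737 + 65 = 385802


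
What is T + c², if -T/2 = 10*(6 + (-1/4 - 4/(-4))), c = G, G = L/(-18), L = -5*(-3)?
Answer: -4835/36 ≈ -134.31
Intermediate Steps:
L = 15
G = -⅚ (G = 15/(-18) = 15*(-1/18) = -⅚ ≈ -0.83333)
c = -⅚ ≈ -0.83333
T = -135 (T = -20*(6 + (-1/4 - 4/(-4))) = -20*(6 + (-1*¼ - 4*(-¼))) = -20*(6 + (-¼ + 1)) = -20*(6 + ¾) = -20*27/4 = -2*135/2 = -135)
T + c² = -135 + (-⅚)² = -135 + 25/36 = -4835/36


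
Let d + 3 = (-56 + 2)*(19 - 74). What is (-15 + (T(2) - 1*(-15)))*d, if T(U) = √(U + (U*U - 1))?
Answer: 2967*√5 ≈ 6634.4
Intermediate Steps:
T(U) = √(-1 + U + U²) (T(U) = √(U + (U² - 1)) = √(U + (-1 + U²)) = √(-1 + U + U²))
d = 2967 (d = -3 + (-56 + 2)*(19 - 74) = -3 - 54*(-55) = -3 + 2970 = 2967)
(-15 + (T(2) - 1*(-15)))*d = (-15 + (√(-1 + 2 + 2²) - 1*(-15)))*2967 = (-15 + (√(-1 + 2 + 4) + 15))*2967 = (-15 + (√5 + 15))*2967 = (-15 + (15 + √5))*2967 = √5*2967 = 2967*√5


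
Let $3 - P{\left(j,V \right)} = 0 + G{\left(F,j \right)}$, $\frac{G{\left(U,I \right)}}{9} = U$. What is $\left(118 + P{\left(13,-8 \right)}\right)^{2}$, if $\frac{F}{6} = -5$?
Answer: $152881$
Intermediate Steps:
$F = -30$ ($F = 6 \left(-5\right) = -30$)
$G{\left(U,I \right)} = 9 U$
$P{\left(j,V \right)} = 273$ ($P{\left(j,V \right)} = 3 - \left(0 + 9 \left(-30\right)\right) = 3 - \left(0 - 270\right) = 3 - -270 = 3 + 270 = 273$)
$\left(118 + P{\left(13,-8 \right)}\right)^{2} = \left(118 + 273\right)^{2} = 391^{2} = 152881$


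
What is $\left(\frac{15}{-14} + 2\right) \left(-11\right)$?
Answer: $- \frac{143}{14} \approx -10.214$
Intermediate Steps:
$\left(\frac{15}{-14} + 2\right) \left(-11\right) = \left(15 \left(- \frac{1}{14}\right) + 2\right) \left(-11\right) = \left(- \frac{15}{14} + 2\right) \left(-11\right) = \frac{13}{14} \left(-11\right) = - \frac{143}{14}$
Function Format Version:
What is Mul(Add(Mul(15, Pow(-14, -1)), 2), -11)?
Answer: Rational(-143, 14) ≈ -10.214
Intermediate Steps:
Mul(Add(Mul(15, Pow(-14, -1)), 2), -11) = Mul(Add(Mul(15, Rational(-1, 14)), 2), -11) = Mul(Add(Rational(-15, 14), 2), -11) = Mul(Rational(13, 14), -11) = Rational(-143, 14)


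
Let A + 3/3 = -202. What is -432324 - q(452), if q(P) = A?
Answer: -432121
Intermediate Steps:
A = -203 (A = -1 - 202 = -203)
q(P) = -203
-432324 - q(452) = -432324 - 1*(-203) = -432324 + 203 = -432121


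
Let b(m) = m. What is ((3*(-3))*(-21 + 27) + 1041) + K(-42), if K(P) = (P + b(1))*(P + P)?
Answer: 4431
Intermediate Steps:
K(P) = 2*P*(1 + P) (K(P) = (P + 1)*(P + P) = (1 + P)*(2*P) = 2*P*(1 + P))
((3*(-3))*(-21 + 27) + 1041) + K(-42) = ((3*(-3))*(-21 + 27) + 1041) + 2*(-42)*(1 - 42) = (-9*6 + 1041) + 2*(-42)*(-41) = (-54 + 1041) + 3444 = 987 + 3444 = 4431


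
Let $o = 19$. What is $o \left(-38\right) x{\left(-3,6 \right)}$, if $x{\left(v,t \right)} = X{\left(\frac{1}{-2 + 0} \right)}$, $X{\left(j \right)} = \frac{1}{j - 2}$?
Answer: $\frac{1444}{5} \approx 288.8$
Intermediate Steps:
$X{\left(j \right)} = \frac{1}{-2 + j}$
$x{\left(v,t \right)} = - \frac{2}{5}$ ($x{\left(v,t \right)} = \frac{1}{-2 + \frac{1}{-2 + 0}} = \frac{1}{-2 + \frac{1}{-2}} = \frac{1}{-2 - \frac{1}{2}} = \frac{1}{- \frac{5}{2}} = - \frac{2}{5}$)
$o \left(-38\right) x{\left(-3,6 \right)} = 19 \left(-38\right) \left(- \frac{2}{5}\right) = \left(-722\right) \left(- \frac{2}{5}\right) = \frac{1444}{5}$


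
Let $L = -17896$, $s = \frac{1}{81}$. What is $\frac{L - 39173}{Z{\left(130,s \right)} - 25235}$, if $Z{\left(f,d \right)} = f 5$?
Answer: $\frac{19023}{8195} \approx 2.3213$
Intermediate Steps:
$s = \frac{1}{81} \approx 0.012346$
$Z{\left(f,d \right)} = 5 f$
$\frac{L - 39173}{Z{\left(130,s \right)} - 25235} = \frac{-17896 - 39173}{5 \cdot 130 - 25235} = - \frac{57069}{650 - 25235} = - \frac{57069}{-24585} = \left(-57069\right) \left(- \frac{1}{24585}\right) = \frac{19023}{8195}$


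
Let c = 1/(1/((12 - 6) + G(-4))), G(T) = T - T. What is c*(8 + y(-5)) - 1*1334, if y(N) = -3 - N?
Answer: -1274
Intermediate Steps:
G(T) = 0
c = 6 (c = 1/(1/((12 - 6) + 0)) = 1/(1/(6 + 0)) = 1/(1/6) = 1/(⅙) = 6)
c*(8 + y(-5)) - 1*1334 = 6*(8 + (-3 - 1*(-5))) - 1*1334 = 6*(8 + (-3 + 5)) - 1334 = 6*(8 + 2) - 1334 = 6*10 - 1334 = 60 - 1334 = -1274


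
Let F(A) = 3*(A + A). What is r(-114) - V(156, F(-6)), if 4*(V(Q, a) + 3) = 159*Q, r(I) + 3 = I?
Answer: -6315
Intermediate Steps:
F(A) = 6*A (F(A) = 3*(2*A) = 6*A)
r(I) = -3 + I
V(Q, a) = -3 + 159*Q/4 (V(Q, a) = -3 + (159*Q)/4 = -3 + 159*Q/4)
r(-114) - V(156, F(-6)) = (-3 - 114) - (-3 + (159/4)*156) = -117 - (-3 + 6201) = -117 - 1*6198 = -117 - 6198 = -6315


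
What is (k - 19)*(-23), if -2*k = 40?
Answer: 897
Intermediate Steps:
k = -20 (k = -½*40 = -20)
(k - 19)*(-23) = (-20 - 19)*(-23) = -39*(-23) = 897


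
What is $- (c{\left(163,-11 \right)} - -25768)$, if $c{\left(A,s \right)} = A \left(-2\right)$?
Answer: $-25442$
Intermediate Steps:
$c{\left(A,s \right)} = - 2 A$
$- (c{\left(163,-11 \right)} - -25768) = - (\left(-2\right) 163 - -25768) = - (-326 + 25768) = \left(-1\right) 25442 = -25442$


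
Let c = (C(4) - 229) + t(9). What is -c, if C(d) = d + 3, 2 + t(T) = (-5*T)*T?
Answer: 629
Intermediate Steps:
t(T) = -2 - 5*T² (t(T) = -2 + (-5*T)*T = -2 - 5*T²)
C(d) = 3 + d
c = -629 (c = ((3 + 4) - 229) + (-2 - 5*9²) = (7 - 229) + (-2 - 5*81) = -222 + (-2 - 405) = -222 - 407 = -629)
-c = -1*(-629) = 629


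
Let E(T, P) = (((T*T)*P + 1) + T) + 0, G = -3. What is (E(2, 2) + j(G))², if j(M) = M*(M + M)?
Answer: 841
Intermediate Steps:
j(M) = 2*M² (j(M) = M*(2*M) = 2*M²)
E(T, P) = 1 + T + P*T² (E(T, P) = ((T²*P + 1) + T) + 0 = ((P*T² + 1) + T) + 0 = ((1 + P*T²) + T) + 0 = (1 + T + P*T²) + 0 = 1 + T + P*T²)
(E(2, 2) + j(G))² = ((1 + 2 + 2*2²) + 2*(-3)²)² = ((1 + 2 + 2*4) + 2*9)² = ((1 + 2 + 8) + 18)² = (11 + 18)² = 29² = 841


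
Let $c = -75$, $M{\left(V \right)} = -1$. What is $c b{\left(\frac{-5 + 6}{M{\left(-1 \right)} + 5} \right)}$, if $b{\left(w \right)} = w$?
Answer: $- \frac{75}{4} \approx -18.75$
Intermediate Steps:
$c b{\left(\frac{-5 + 6}{M{\left(-1 \right)} + 5} \right)} = - 75 \frac{-5 + 6}{-1 + 5} = - 75 \cdot 1 \cdot \frac{1}{4} = \left(-75\right) \frac{1}{4} = - \frac{75}{4}$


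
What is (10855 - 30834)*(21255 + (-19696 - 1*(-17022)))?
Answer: -371229799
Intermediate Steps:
(10855 - 30834)*(21255 + (-19696 - 1*(-17022))) = -19979*(21255 + (-19696 + 17022)) = -19979*(21255 - 2674) = -19979*18581 = -371229799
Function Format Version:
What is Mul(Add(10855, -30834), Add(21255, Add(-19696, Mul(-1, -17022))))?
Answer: -371229799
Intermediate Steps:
Mul(Add(10855, -30834), Add(21255, Add(-19696, Mul(-1, -17022)))) = Mul(-19979, Add(21255, Add(-19696, 17022))) = Mul(-19979, Add(21255, -2674)) = Mul(-19979, 18581) = -371229799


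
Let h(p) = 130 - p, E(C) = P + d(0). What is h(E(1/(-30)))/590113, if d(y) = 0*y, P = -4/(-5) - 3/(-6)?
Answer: 1287/5901130 ≈ 0.00021809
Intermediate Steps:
P = 13/10 (P = -4*(-⅕) - 3*(-⅙) = ⅘ + ½ = 13/10 ≈ 1.3000)
d(y) = 0
E(C) = 13/10 (E(C) = 13/10 + 0 = 13/10)
h(E(1/(-30)))/590113 = (130 - 1*13/10)/590113 = (130 - 13/10)*(1/590113) = (1287/10)*(1/590113) = 1287/5901130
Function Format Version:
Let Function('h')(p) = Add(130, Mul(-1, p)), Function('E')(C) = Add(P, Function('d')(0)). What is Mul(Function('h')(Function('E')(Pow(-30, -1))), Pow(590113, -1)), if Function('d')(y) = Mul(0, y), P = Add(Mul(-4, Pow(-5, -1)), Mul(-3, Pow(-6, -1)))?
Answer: Rational(1287, 5901130) ≈ 0.00021809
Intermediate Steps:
P = Rational(13, 10) (P = Add(Mul(-4, Rational(-1, 5)), Mul(-3, Rational(-1, 6))) = Add(Rational(4, 5), Rational(1, 2)) = Rational(13, 10) ≈ 1.3000)
Function('d')(y) = 0
Function('E')(C) = Rational(13, 10) (Function('E')(C) = Add(Rational(13, 10), 0) = Rational(13, 10))
Mul(Function('h')(Function('E')(Pow(-30, -1))), Pow(590113, -1)) = Mul(Add(130, Mul(-1, Rational(13, 10))), Pow(590113, -1)) = Mul(Add(130, Rational(-13, 10)), Rational(1, 590113)) = Mul(Rational(1287, 10), Rational(1, 590113)) = Rational(1287, 5901130)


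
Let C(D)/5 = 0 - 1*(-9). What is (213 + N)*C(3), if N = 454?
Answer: 30015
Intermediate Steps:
C(D) = 45 (C(D) = 5*(0 - 1*(-9)) = 5*(0 + 9) = 5*9 = 45)
(213 + N)*C(3) = (213 + 454)*45 = 667*45 = 30015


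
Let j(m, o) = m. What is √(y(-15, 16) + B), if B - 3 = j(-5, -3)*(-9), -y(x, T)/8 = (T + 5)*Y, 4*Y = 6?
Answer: 2*I*√51 ≈ 14.283*I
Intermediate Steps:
Y = 3/2 (Y = (¼)*6 = 3/2 ≈ 1.5000)
y(x, T) = -60 - 12*T (y(x, T) = -8*(T + 5)*3/2 = -8*(5 + T)*3/2 = -8*(15/2 + 3*T/2) = -60 - 12*T)
B = 48 (B = 3 - 5*(-9) = 3 + 45 = 48)
√(y(-15, 16) + B) = √((-60 - 12*16) + 48) = √((-60 - 192) + 48) = √(-252 + 48) = √(-204) = 2*I*√51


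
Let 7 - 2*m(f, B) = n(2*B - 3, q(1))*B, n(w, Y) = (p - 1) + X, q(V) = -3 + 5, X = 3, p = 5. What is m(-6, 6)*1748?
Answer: -30590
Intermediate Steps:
q(V) = 2
n(w, Y) = 7 (n(w, Y) = (5 - 1) + 3 = 4 + 3 = 7)
m(f, B) = 7/2 - 7*B/2
m(-6, 6)*1748 = (7/2 - 7/2*6)*1748 = (7/2 - 21)*1748 = -35/2*1748 = -30590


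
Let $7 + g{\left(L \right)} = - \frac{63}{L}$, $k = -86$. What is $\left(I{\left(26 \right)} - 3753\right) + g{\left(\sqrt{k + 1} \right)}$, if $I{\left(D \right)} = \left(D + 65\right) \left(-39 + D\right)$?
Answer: $-4943 + \frac{63 i \sqrt{85}}{85} \approx -4943.0 + 6.8333 i$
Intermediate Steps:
$I{\left(D \right)} = \left(-39 + D\right) \left(65 + D\right)$ ($I{\left(D \right)} = \left(65 + D\right) \left(-39 + D\right) = \left(-39 + D\right) \left(65 + D\right)$)
$g{\left(L \right)} = -7 - \frac{63}{L}$
$\left(I{\left(26 \right)} - 3753\right) + g{\left(\sqrt{k + 1} \right)} = \left(\left(-2535 + 26^{2} + 26 \cdot 26\right) - 3753\right) - \left(7 + \frac{63}{\sqrt{-86 + 1}}\right) = \left(\left(-2535 + 676 + 676\right) - 3753\right) - \left(7 + \frac{63}{\sqrt{-85}}\right) = \left(-1183 - 3753\right) - \left(7 + \frac{63}{i \sqrt{85}}\right) = -4936 - \left(7 + 63 \left(- \frac{i \sqrt{85}}{85}\right)\right) = -4936 - \left(7 - \frac{63 i \sqrt{85}}{85}\right) = -4943 + \frac{63 i \sqrt{85}}{85}$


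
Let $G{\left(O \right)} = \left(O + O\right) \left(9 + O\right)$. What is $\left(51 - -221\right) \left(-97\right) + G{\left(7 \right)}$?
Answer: $-26160$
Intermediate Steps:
$G{\left(O \right)} = 2 O \left(9 + O\right)$
$\left(51 - -221\right) \left(-97\right) + G{\left(7 \right)} = \left(51 - -221\right) \left(-97\right) + 2 \cdot 7 \left(9 + 7\right) = \left(51 + 221\right) \left(-97\right) + 2 \cdot 7 \cdot 16 = 272 \left(-97\right) + 224 = -26384 + 224 = -26160$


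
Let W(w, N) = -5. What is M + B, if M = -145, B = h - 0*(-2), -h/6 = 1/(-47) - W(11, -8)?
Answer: -8219/47 ≈ -174.87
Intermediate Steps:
h = -1404/47 (h = -6*(1/(-47) - 1*(-5)) = -6*(-1/47 + 5) = -6*234/47 = -1404/47 ≈ -29.872)
B = -1404/47 (B = -1404/47 - 0*(-2) = -1404/47 - 1*0 = -1404/47 + 0 = -1404/47 ≈ -29.872)
M + B = -145 - 1404/47 = -8219/47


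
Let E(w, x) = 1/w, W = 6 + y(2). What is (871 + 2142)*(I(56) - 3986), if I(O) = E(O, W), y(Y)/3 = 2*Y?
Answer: -672546795/56 ≈ -1.2010e+7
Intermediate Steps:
y(Y) = 6*Y (y(Y) = 3*(2*Y) = 6*Y)
W = 18 (W = 6 + 6*2 = 6 + 12 = 18)
I(O) = 1/O
(871 + 2142)*(I(56) - 3986) = (871 + 2142)*(1/56 - 3986) = 3013*(1/56 - 3986) = 3013*(-223215/56) = -672546795/56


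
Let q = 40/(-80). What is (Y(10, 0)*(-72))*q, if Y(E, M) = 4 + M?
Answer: 144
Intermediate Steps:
q = -½ (q = 40*(-1/80) = -½ ≈ -0.50000)
(Y(10, 0)*(-72))*q = ((4 + 0)*(-72))*(-½) = (4*(-72))*(-½) = -288*(-½) = 144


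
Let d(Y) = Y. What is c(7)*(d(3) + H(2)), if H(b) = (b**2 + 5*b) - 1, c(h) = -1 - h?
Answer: -128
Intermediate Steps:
H(b) = -1 + b**2 + 5*b
c(7)*(d(3) + H(2)) = (-1 - 1*7)*(3 + (-1 + 2**2 + 5*2)) = (-1 - 7)*(3 + (-1 + 4 + 10)) = -8*(3 + 13) = -8*16 = -128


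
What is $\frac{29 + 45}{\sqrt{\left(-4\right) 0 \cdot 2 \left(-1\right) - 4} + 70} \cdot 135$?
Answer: $\frac{174825}{1226} - \frac{4995 i}{1226} \approx 142.6 - 4.0742 i$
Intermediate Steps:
$\frac{29 + 45}{\sqrt{\left(-4\right) 0 \cdot 2 \left(-1\right) - 4} + 70} \cdot 135 = \frac{74}{\sqrt{0 \cdot 2 \left(-1\right) - 4} + 70} \cdot 135 = \frac{74}{\sqrt{0 \left(-1\right) - 4} + 70} \cdot 135 = \frac{74}{\sqrt{0 - 4} + 70} \cdot 135 = \frac{74}{\sqrt{-4} + 70} \cdot 135 = \frac{74}{2 i + 70} \cdot 135 = \frac{74}{70 + 2 i} 135 = 74 \frac{70 - 2 i}{4904} \cdot 135 = \frac{37 \left(70 - 2 i\right)}{2452} \cdot 135 = \frac{4995 \left(70 - 2 i\right)}{2452}$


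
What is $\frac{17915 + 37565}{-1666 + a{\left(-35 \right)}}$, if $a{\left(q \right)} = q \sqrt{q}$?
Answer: $- \frac{1886320}{57519} + \frac{277400 i \sqrt{35}}{402633} \approx -32.795 + 4.076 i$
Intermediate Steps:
$a{\left(q \right)} = q^{\frac{3}{2}}$
$\frac{17915 + 37565}{-1666 + a{\left(-35 \right)}} = \frac{17915 + 37565}{-1666 + \left(-35\right)^{\frac{3}{2}}} = \frac{55480}{-1666 - 35 i \sqrt{35}}$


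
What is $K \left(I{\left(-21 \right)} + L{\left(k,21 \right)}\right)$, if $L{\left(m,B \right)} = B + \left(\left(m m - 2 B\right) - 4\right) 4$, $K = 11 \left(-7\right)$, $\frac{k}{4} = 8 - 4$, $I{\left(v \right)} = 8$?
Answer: $-66913$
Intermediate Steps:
$k = 16$ ($k = 4 \left(8 - 4\right) = 4 \cdot 4 = 16$)
$K = -77$
$L{\left(m,B \right)} = -16 - 7 B + 4 m^{2}$ ($L{\left(m,B \right)} = B + \left(\left(m^{2} - 2 B\right) - 4\right) 4 = B + \left(-4 + m^{2} - 2 B\right) 4 = B - \left(16 - 4 m^{2} + 8 B\right) = -16 - 7 B + 4 m^{2}$)
$K \left(I{\left(-21 \right)} + L{\left(k,21 \right)}\right) = - 77 \left(8 - \left(163 - 1024\right)\right) = - 77 \left(8 - -861\right) = - 77 \left(8 + 861\right) = \left(-77\right) 869 = -66913$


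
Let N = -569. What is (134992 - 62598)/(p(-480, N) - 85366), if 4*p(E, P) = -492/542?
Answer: -5605364/6609785 ≈ -0.84804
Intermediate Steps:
p(E, P) = -123/542 (p(E, P) = (-492/542)/4 = (-492*1/542)/4 = (1/4)*(-246/271) = -123/542)
(134992 - 62598)/(p(-480, N) - 85366) = (134992 - 62598)/(-123/542 - 85366) = 72394/(-46268495/542) = 72394*(-542/46268495) = -5605364/6609785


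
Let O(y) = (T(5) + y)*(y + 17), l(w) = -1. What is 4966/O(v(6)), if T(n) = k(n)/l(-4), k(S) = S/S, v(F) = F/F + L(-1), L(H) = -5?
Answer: -382/5 ≈ -76.400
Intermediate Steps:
v(F) = -4 (v(F) = F/F - 5 = 1 - 5 = -4)
k(S) = 1
T(n) = -1 (T(n) = 1/(-1) = 1*(-1) = -1)
O(y) = (-1 + y)*(17 + y) (O(y) = (-1 + y)*(y + 17) = (-1 + y)*(17 + y))
4966/O(v(6)) = 4966/(-17 + (-4)**2 + 16*(-4)) = 4966/(-17 + 16 - 64) = 4966/(-65) = 4966*(-1/65) = -382/5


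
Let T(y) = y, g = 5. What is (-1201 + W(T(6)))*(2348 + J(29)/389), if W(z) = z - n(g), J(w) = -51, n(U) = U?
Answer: -1095985200/389 ≈ -2.8174e+6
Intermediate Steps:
W(z) = -5 + z (W(z) = z - 1*5 = z - 5 = -5 + z)
(-1201 + W(T(6)))*(2348 + J(29)/389) = (-1201 + (-5 + 6))*(2348 - 51/389) = (-1201 + 1)*(2348 - 51*1/389) = -1200*(2348 - 51/389) = -1200*913321/389 = -1095985200/389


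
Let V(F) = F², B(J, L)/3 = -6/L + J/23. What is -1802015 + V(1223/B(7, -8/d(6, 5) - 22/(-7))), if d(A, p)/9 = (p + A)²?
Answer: -3060162593558138459/1760902460100 ≈ -1.7378e+6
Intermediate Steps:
d(A, p) = 9*(A + p)² (d(A, p) = 9*(p + A)² = 9*(A + p)²)
B(J, L) = -18/L + 3*J/23 (B(J, L) = 3*(-6/L + J/23) = -18/L + 3*J/23)
-1802015 + V(1223/B(7, -8/d(6, 5) - 22/(-7))) = -1802015 + (1223/(-18/(-8*1/(9*(6 + 5)²) - 22/(-7)) + (3/23)*7))² = -1802015 + (1223/(-18/(-8/(9*11²) - 22*(-⅐)) + 21/23))² = -1802015 + (1223/(-18/(-8/(9*121) + 22/7) + 21/23))² = -1802015 + (1223/(-18/(-8/1089 + 22/7) + 21/23))² = -1802015 + (1223/(-18/23902/7623 + 21/23))² = -1802015 + (1223/(-18*7623/23902 + 21/23))² = -1802015 + (1223/(-68607/11951 + 21/23))² = -1802015 + (1223/(-1326990/274873))² = -1802015 + (1223*(-274873/1326990))² = -1802015 + (-336169679/1326990)² = -1802015 + 113010053078963041/1760902460100 = -3060162593558138459/1760902460100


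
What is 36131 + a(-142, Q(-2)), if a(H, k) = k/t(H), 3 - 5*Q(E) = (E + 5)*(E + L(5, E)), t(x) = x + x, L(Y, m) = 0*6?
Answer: 51306011/1420 ≈ 36131.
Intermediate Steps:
L(Y, m) = 0
t(x) = 2*x
Q(E) = ⅗ - E*(5 + E)/5 (Q(E) = ⅗ - (E + 5)*(E + 0)/5 = ⅗ - (5 + E)*E/5 = ⅗ - E*(5 + E)/5)
a(H, k) = k/(2*H) (a(H, k) = k/((2*H)) = k*(1/(2*H)) = k/(2*H))
36131 + a(-142, Q(-2)) = 36131 + (½)*(⅗ - 1*(-2) - ⅕*(-2)²)/(-142) = 36131 + (½)*(⅗ + 2 - ⅕*4)*(-1/142) = 36131 + (½)*(⅗ + 2 - ⅘)*(-1/142) = 36131 + (½)*(9/5)*(-1/142) = 36131 - 9/1420 = 51306011/1420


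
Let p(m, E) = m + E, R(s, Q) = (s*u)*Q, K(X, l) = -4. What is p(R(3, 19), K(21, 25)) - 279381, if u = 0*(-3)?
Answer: -279385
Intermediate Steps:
u = 0
R(s, Q) = 0 (R(s, Q) = (s*0)*Q = 0*Q = 0)
p(m, E) = E + m
p(R(3, 19), K(21, 25)) - 279381 = (-4 + 0) - 279381 = -4 - 279381 = -279385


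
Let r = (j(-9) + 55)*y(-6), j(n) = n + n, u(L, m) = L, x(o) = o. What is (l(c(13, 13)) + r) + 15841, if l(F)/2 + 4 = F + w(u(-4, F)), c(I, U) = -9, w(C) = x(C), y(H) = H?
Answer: 15585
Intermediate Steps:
w(C) = C
j(n) = 2*n
l(F) = -16 + 2*F (l(F) = -8 + 2*(F - 4) = -8 + 2*(-4 + F) = -8 + (-8 + 2*F) = -16 + 2*F)
r = -222 (r = (2*(-9) + 55)*(-6) = (-18 + 55)*(-6) = 37*(-6) = -222)
(l(c(13, 13)) + r) + 15841 = ((-16 + 2*(-9)) - 222) + 15841 = ((-16 - 18) - 222) + 15841 = (-34 - 222) + 15841 = -256 + 15841 = 15585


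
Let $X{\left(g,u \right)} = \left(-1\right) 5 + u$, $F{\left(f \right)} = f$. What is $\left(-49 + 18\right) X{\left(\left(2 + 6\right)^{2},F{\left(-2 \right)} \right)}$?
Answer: $217$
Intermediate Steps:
$X{\left(g,u \right)} = -5 + u$
$\left(-49 + 18\right) X{\left(\left(2 + 6\right)^{2},F{\left(-2 \right)} \right)} = \left(-49 + 18\right) \left(-5 - 2\right) = \left(-31\right) \left(-7\right) = 217$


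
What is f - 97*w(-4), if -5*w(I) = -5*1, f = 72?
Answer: -25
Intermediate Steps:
w(I) = 1 (w(I) = -(-1) = -1/5*(-5) = 1)
f - 97*w(-4) = 72 - 97*1 = 72 - 97 = -25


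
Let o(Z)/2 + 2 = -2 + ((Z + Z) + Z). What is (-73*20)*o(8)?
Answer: -58400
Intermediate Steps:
o(Z) = -8 + 6*Z (o(Z) = -4 + 2*(-2 + ((Z + Z) + Z)) = -4 + 2*(-2 + (2*Z + Z)) = -4 + 2*(-2 + 3*Z) = -4 + (-4 + 6*Z) = -8 + 6*Z)
(-73*20)*o(8) = (-73*20)*(-8 + 6*8) = -1460*(-8 + 48) = -1460*40 = -58400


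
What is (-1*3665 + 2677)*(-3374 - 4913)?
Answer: 8187556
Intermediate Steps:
(-1*3665 + 2677)*(-3374 - 4913) = (-3665 + 2677)*(-8287) = -988*(-8287) = 8187556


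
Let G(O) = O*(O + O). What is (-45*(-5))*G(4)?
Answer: 7200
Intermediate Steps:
G(O) = 2*O**2 (G(O) = O*(2*O) = 2*O**2)
(-45*(-5))*G(4) = (-45*(-5))*(2*4**2) = 225*(2*16) = 225*32 = 7200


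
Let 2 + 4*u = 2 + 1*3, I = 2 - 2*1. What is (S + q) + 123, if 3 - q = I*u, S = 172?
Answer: 298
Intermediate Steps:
I = 0 (I = 2 - 2 = 0)
u = ¾ (u = -½ + (2 + 1*3)/4 = -½ + (2 + 3)/4 = -½ + (¼)*5 = -½ + 5/4 = ¾ ≈ 0.75000)
q = 3 (q = 3 - 0*3/4 = 3 - 1*0 = 3 + 0 = 3)
(S + q) + 123 = (172 + 3) + 123 = 175 + 123 = 298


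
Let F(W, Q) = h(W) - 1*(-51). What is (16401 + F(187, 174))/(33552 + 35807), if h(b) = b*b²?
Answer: 6555655/69359 ≈ 94.518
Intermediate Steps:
h(b) = b³
F(W, Q) = 51 + W³ (F(W, Q) = W³ - 1*(-51) = W³ + 51 = 51 + W³)
(16401 + F(187, 174))/(33552 + 35807) = (16401 + (51 + 187³))/(33552 + 35807) = (16401 + (51 + 6539203))/69359 = (16401 + 6539254)*(1/69359) = 6555655*(1/69359) = 6555655/69359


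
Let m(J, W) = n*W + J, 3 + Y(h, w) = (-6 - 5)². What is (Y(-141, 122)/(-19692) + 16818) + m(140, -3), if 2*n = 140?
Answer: 164900749/9846 ≈ 16748.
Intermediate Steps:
n = 70 (n = (½)*140 = 70)
Y(h, w) = 118 (Y(h, w) = -3 + (-6 - 5)² = -3 + (-11)² = -3 + 121 = 118)
m(J, W) = J + 70*W (m(J, W) = 70*W + J = J + 70*W)
(Y(-141, 122)/(-19692) + 16818) + m(140, -3) = (118/(-19692) + 16818) + (140 + 70*(-3)) = (118*(-1/19692) + 16818) + (140 - 210) = (-59/9846 + 16818) - 70 = 165589969/9846 - 70 = 164900749/9846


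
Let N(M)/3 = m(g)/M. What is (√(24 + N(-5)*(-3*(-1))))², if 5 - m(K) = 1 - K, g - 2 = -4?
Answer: 102/5 ≈ 20.400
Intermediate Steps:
g = -2 (g = 2 - 4 = -2)
m(K) = 4 + K (m(K) = 5 - (1 - K) = 5 + (-1 + K) = 4 + K)
N(M) = 6/M (N(M) = 3*((4 - 2)/M) = 3*(2/M) = 6/M)
(√(24 + N(-5)*(-3*(-1))))² = (√(24 + (6/(-5))*(-3*(-1))))² = (√(24 + (6*(-⅕))*3))² = (√(24 - 6/5*3))² = (√(24 - 18/5))² = (√(102/5))² = (√510/5)² = 102/5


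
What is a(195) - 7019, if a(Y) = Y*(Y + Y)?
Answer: 69031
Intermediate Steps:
a(Y) = 2*Y² (a(Y) = Y*(2*Y) = 2*Y²)
a(195) - 7019 = 2*195² - 7019 = 2*38025 - 7019 = 76050 - 7019 = 69031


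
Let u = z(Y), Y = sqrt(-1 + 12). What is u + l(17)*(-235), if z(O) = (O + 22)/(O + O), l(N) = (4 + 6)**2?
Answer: -46999/2 + sqrt(11) ≈ -23496.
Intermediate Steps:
l(N) = 100 (l(N) = 10**2 = 100)
Y = sqrt(11) ≈ 3.3166
z(O) = (22 + O)/(2*O) (z(O) = (22 + O)/((2*O)) = (22 + O)*(1/(2*O)) = (22 + O)/(2*O))
u = sqrt(11)*(22 + sqrt(11))/22 (u = (22 + sqrt(11))/(2*(sqrt(11))) = (sqrt(11)/11)*(22 + sqrt(11))/2 = sqrt(11)*(22 + sqrt(11))/22 ≈ 3.8166)
u + l(17)*(-235) = (1/2 + sqrt(11)) + 100*(-235) = (1/2 + sqrt(11)) - 23500 = -46999/2 + sqrt(11)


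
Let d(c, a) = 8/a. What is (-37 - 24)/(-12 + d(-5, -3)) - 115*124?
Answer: -627257/44 ≈ -14256.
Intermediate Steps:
(-37 - 24)/(-12 + d(-5, -3)) - 115*124 = (-37 - 24)/(-12 + 8/(-3)) - 115*124 = -61/(-12 + 8*(-⅓)) - 14260 = -61/(-12 - 8/3) - 14260 = -61/(-44/3) - 14260 = -61*(-3/44) - 14260 = 183/44 - 14260 = -627257/44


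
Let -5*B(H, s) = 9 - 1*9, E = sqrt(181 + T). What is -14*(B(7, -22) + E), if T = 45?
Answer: -14*sqrt(226) ≈ -210.47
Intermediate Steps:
E = sqrt(226) (E = sqrt(181 + 45) = sqrt(226) ≈ 15.033)
B(H, s) = 0 (B(H, s) = -(9 - 1*9)/5 = -(9 - 9)/5 = -1/5*0 = 0)
-14*(B(7, -22) + E) = -14*(0 + sqrt(226)) = -14*sqrt(226)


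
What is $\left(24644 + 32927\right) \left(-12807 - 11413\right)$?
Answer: $-1394369620$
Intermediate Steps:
$\left(24644 + 32927\right) \left(-12807 - 11413\right) = 57571 \left(-24220\right) = -1394369620$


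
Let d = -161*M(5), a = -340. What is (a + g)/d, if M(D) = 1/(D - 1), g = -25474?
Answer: 103256/161 ≈ 641.34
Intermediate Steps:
M(D) = 1/(-1 + D)
d = -161/4 (d = -161/(-1 + 5) = -161/4 ≈ -40.250)
(a + g)/d = (-340 - 25474)/(-161/4) = -25814*(-4/161) = 103256/161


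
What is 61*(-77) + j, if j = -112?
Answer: -4809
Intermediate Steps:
61*(-77) + j = 61*(-77) - 112 = -4697 - 112 = -4809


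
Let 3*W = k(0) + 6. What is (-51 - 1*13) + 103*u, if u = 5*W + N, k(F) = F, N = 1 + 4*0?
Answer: 1069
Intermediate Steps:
N = 1 (N = 1 + 0 = 1)
W = 2 (W = (0 + 6)/3 = (⅓)*6 = 2)
u = 11 (u = 5*2 + 1 = 10 + 1 = 11)
(-51 - 1*13) + 103*u = (-51 - 1*13) + 103*11 = (-51 - 13) + 1133 = -64 + 1133 = 1069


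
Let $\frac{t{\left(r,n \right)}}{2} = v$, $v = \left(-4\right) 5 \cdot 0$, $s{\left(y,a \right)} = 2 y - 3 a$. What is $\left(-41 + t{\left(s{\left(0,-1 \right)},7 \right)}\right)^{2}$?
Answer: $1681$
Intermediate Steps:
$s{\left(y,a \right)} = - 3 a + 2 y$
$v = 0$ ($v = \left(-20\right) 0 = 0$)
$t{\left(r,n \right)} = 0$ ($t{\left(r,n \right)} = 2 \cdot 0 = 0$)
$\left(-41 + t{\left(s{\left(0,-1 \right)},7 \right)}\right)^{2} = \left(-41 + 0\right)^{2} = \left(-41\right)^{2} = 1681$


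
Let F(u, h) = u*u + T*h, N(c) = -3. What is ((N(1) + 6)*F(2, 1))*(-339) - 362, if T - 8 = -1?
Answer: -11549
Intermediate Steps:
T = 7 (T = 8 - 1 = 7)
F(u, h) = u**2 + 7*h (F(u, h) = u*u + 7*h = u**2 + 7*h)
((N(1) + 6)*F(2, 1))*(-339) - 362 = ((-3 + 6)*(2**2 + 7*1))*(-339) - 362 = (3*(4 + 7))*(-339) - 362 = (3*11)*(-339) - 362 = 33*(-339) - 362 = -11187 - 362 = -11549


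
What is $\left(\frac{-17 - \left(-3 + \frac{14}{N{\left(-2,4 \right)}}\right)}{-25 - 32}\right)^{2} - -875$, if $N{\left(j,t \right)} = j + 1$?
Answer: $875$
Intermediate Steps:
$N{\left(j,t \right)} = 1 + j$
$\left(\frac{-17 - \left(-3 + \frac{14}{N{\left(-2,4 \right)}}\right)}{-25 - 32}\right)^{2} - -875 = \left(\frac{-17 - \left(-3 + \frac{14}{1 - 2}\right)}{-25 - 32}\right)^{2} - -875 = \left(\frac{-17 - \left(-3 + \frac{14}{-1}\right)}{-57}\right)^{2} + 875 = \left(\left(-17 + \left(3 - -14\right)\right) \left(- \frac{1}{57}\right)\right)^{2} + 875 = \left(\left(-17 + \left(3 + 14\right)\right) \left(- \frac{1}{57}\right)\right)^{2} + 875 = \left(\left(-17 + 17\right) \left(- \frac{1}{57}\right)\right)^{2} + 875 = \left(0 \left(- \frac{1}{57}\right)\right)^{2} + 875 = 0^{2} + 875 = 0 + 875 = 875$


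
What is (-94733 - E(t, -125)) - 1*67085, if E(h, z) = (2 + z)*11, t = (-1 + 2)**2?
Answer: -160465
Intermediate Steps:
t = 1 (t = 1**2 = 1)
E(h, z) = 22 + 11*z
(-94733 - E(t, -125)) - 1*67085 = (-94733 - (22 + 11*(-125))) - 1*67085 = (-94733 - (22 - 1375)) - 67085 = (-94733 - 1*(-1353)) - 67085 = (-94733 + 1353) - 67085 = -93380 - 67085 = -160465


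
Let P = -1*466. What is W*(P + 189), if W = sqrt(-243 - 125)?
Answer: -1108*I*sqrt(23) ≈ -5313.8*I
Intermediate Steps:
P = -466
W = 4*I*sqrt(23) (W = sqrt(-368) = 4*I*sqrt(23) ≈ 19.183*I)
W*(P + 189) = (4*I*sqrt(23))*(-466 + 189) = (4*I*sqrt(23))*(-277) = -1108*I*sqrt(23)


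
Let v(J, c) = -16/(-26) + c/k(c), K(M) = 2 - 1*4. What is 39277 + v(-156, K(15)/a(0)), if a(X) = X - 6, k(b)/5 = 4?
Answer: 30636553/780 ≈ 39278.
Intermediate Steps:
k(b) = 20 (k(b) = 5*4 = 20)
K(M) = -2 (K(M) = 2 - 4 = -2)
a(X) = -6 + X
v(J, c) = 8/13 + c/20 (v(J, c) = -16/(-26) + c/20 = -16*(-1/26) + c*(1/20) = 8/13 + c/20)
39277 + v(-156, K(15)/a(0)) = 39277 + (8/13 + (-2/(-6 + 0))/20) = 39277 + (8/13 + (-2/(-6))/20) = 39277 + (8/13 + (-2*(-⅙))/20) = 39277 + (8/13 + (1/20)*(⅓)) = 39277 + (8/13 + 1/60) = 39277 + 493/780 = 30636553/780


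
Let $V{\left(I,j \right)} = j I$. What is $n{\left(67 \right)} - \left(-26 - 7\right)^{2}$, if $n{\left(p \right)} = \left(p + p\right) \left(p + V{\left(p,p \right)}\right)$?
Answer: $609415$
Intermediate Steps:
$V{\left(I,j \right)} = I j$
$n{\left(p \right)} = 2 p \left(p + p^{2}\right)$ ($n{\left(p \right)} = \left(p + p\right) \left(p + p p\right) = 2 p \left(p + p^{2}\right)$)
$n{\left(67 \right)} - \left(-26 - 7\right)^{2} = 2 \cdot 67^{2} \left(1 + 67\right) - \left(-26 - 7\right)^{2} = 2 \cdot 4489 \cdot 68 - \left(-33\right)^{2} = 610504 - 1089 = 609415$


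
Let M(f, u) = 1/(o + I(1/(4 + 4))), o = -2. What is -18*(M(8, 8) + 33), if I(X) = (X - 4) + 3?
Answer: -13518/23 ≈ -587.74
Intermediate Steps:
I(X) = -1 + X (I(X) = (-4 + X) + 3 = -1 + X)
M(f, u) = -8/23 (M(f, u) = 1/(-2 + (-1 + 1/(4 + 4))) = 1/(-2 + (-1 + 1/8)) = 1/(-2 + (-1 + ⅛)) = 1/(-2 - 7/8) = 1/(-23/8) = -8/23)
-18*(M(8, 8) + 33) = -18*(-8/23 + 33) = -18*751/23 = -13518/23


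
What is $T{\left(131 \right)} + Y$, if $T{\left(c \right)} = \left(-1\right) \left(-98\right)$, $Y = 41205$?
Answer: $41303$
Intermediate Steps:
$T{\left(c \right)} = 98$
$T{\left(131 \right)} + Y = 98 + 41205 = 41303$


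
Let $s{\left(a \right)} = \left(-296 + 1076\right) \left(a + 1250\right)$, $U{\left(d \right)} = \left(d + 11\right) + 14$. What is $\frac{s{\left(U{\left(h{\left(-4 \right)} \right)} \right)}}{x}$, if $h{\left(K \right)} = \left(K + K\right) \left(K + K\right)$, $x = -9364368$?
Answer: $- \frac{6695}{60028} \approx -0.11153$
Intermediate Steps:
$h{\left(K \right)} = 4 K^{2}$ ($h{\left(K \right)} = 2 K 2 K = 4 K^{2}$)
$U{\left(d \right)} = 25 + d$ ($U{\left(d \right)} = \left(11 + d\right) + 14 = 25 + d$)
$s{\left(a \right)} = 975000 + 780 a$ ($s{\left(a \right)} = 780 \left(1250 + a\right) = 975000 + 780 a$)
$\frac{s{\left(U{\left(h{\left(-4 \right)} \right)} \right)}}{x} = \frac{975000 + 780 \left(25 + 4 \left(-4\right)^{2}\right)}{-9364368} = \left(975000 + 780 \left(25 + 4 \cdot 16\right)\right) \left(- \frac{1}{9364368}\right) = \left(975000 + 780 \left(25 + 64\right)\right) \left(- \frac{1}{9364368}\right) = \left(975000 + 780 \cdot 89\right) \left(- \frac{1}{9364368}\right) = \left(975000 + 69420\right) \left(- \frac{1}{9364368}\right) = 1044420 \left(- \frac{1}{9364368}\right) = - \frac{6695}{60028}$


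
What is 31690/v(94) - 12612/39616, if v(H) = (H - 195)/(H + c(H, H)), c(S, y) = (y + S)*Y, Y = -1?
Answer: 29502310987/1000304 ≈ 29493.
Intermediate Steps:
c(S, y) = -S - y (c(S, y) = (y + S)*(-1) = (S + y)*(-1) = -S - y)
v(H) = -(-195 + H)/H (v(H) = (H - 195)/(H + (-H - H)) = (-195 + H)/(H - 2*H) = (-195 + H)/((-H)) = (-195 + H)*(-1/H) = -(-195 + H)/H)
31690/v(94) - 12612/39616 = 31690/(((195 - 1*94)/94)) - 12612/39616 = 31690/(((195 - 94)/94)) - 12612*1/39616 = 31690/(((1/94)*101)) - 3153/9904 = 31690/(101/94) - 3153/9904 = 31690*(94/101) - 3153/9904 = 2978860/101 - 3153/9904 = 29502310987/1000304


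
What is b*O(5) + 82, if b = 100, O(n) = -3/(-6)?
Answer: 132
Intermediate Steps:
O(n) = ½ (O(n) = -3*(-⅙) = ½)
b*O(5) + 82 = 100*(½) + 82 = 50 + 82 = 132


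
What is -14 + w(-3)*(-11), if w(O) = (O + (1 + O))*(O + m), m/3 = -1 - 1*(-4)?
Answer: 316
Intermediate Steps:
m = 9 (m = 3*(-1 - 1*(-4)) = 3*(-1 + 4) = 3*3 = 9)
w(O) = (1 + 2*O)*(9 + O) (w(O) = (O + (1 + O))*(O + 9) = (1 + 2*O)*(9 + O))
-14 + w(-3)*(-11) = -14 + (9 + 2*(-3)² + 19*(-3))*(-11) = -14 + (9 + 2*9 - 57)*(-11) = -14 + (9 + 18 - 57)*(-11) = -14 - 30*(-11) = -14 + 330 = 316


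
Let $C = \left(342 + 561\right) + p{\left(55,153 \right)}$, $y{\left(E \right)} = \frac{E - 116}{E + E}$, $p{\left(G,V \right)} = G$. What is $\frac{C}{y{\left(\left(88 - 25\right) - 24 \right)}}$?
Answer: $- \frac{74724}{77} \approx -970.44$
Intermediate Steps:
$y{\left(E \right)} = \frac{-116 + E}{2 E}$
$C = 958$ ($C = \left(342 + 561\right) + 55 = 903 + 55 = 958$)
$\frac{C}{y{\left(\left(88 - 25\right) - 24 \right)}} = \frac{958}{\frac{1}{2} \frac{1}{\left(88 - 25\right) - 24} \left(-116 + \left(\left(88 - 25\right) - 24\right)\right)} = \frac{958}{\frac{1}{2} \frac{1}{63 - 24} \left(-116 + \left(63 - 24\right)\right)} = \frac{958}{\frac{1}{2} \cdot \frac{1}{39} \left(-116 + 39\right)} = \frac{958}{\frac{1}{2} \cdot \frac{1}{39} \left(-77\right)} = \frac{958}{- \frac{77}{78}} = 958 \left(- \frac{78}{77}\right) = - \frac{74724}{77}$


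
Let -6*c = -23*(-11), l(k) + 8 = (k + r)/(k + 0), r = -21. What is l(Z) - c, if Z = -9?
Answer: 75/2 ≈ 37.500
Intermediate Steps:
l(k) = -8 + (-21 + k)/k (l(k) = -8 + (k - 21)/(k + 0) = -8 + (-21 + k)/k)
c = -253/6 (c = -(-23)*(-11)/6 = -1/6*253 = -253/6 ≈ -42.167)
l(Z) - c = (-7 - 21/(-9)) - 1*(-253/6) = (-7 - 21*(-1/9)) + 253/6 = (-7 + 7/3) + 253/6 = -14/3 + 253/6 = 75/2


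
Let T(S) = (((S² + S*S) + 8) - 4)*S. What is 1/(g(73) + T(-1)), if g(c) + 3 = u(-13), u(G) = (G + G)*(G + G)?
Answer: 1/667 ≈ 0.0014993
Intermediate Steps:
u(G) = 4*G² (u(G) = (2*G)*(2*G) = 4*G²)
T(S) = S*(4 + 2*S²) (T(S) = (((S² + S²) + 8) - 4)*S = ((2*S² + 8) - 4)*S = ((8 + 2*S²) - 4)*S = (4 + 2*S²)*S = S*(4 + 2*S²))
g(c) = 673 (g(c) = -3 + 4*(-13)² = -3 + 4*169 = -3 + 676 = 673)
1/(g(73) + T(-1)) = 1/(673 + 2*(-1)*(2 + (-1)²)) = 1/(673 + 2*(-1)*(2 + 1)) = 1/(673 + 2*(-1)*3) = 1/(673 - 6) = 1/667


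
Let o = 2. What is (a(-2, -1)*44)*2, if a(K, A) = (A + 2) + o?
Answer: 264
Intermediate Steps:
a(K, A) = 4 + A (a(K, A) = (A + 2) + 2 = (2 + A) + 2 = 4 + A)
(a(-2, -1)*44)*2 = ((4 - 1)*44)*2 = (3*44)*2 = 132*2 = 264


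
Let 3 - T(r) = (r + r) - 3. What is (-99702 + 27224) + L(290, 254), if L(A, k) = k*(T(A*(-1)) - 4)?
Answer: 75350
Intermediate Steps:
T(r) = 6 - 2*r (T(r) = 3 - ((r + r) - 3) = 3 - (2*r - 3) = 3 - (-3 + 2*r) = 3 + (3 - 2*r) = 6 - 2*r)
L(A, k) = k*(2 + 2*A) (L(A, k) = k*((6 - 2*A*(-1)) - 4) = k*((6 - (-2)*A) - 4) = k*((6 + 2*A) - 4) = k*(2 + 2*A))
(-99702 + 27224) + L(290, 254) = (-99702 + 27224) + 2*254*(1 + 290) = -72478 + 2*254*291 = -72478 + 147828 = 75350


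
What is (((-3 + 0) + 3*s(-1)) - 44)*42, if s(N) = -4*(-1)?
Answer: -1470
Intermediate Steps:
s(N) = 4
(((-3 + 0) + 3*s(-1)) - 44)*42 = (((-3 + 0) + 3*4) - 44)*42 = ((-3 + 12) - 44)*42 = (9 - 44)*42 = -35*42 = -1470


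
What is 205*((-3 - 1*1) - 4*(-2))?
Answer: 820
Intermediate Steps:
205*((-3 - 1*1) - 4*(-2)) = 205*((-3 - 1) + 8) = 205*(-4 + 8) = 205*4 = 820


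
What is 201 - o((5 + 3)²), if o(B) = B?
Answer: 137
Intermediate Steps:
201 - o((5 + 3)²) = 201 - (5 + 3)² = 201 - 1*8² = 201 - 1*64 = 201 - 64 = 137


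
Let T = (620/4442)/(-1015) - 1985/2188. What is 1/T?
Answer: -986488244/895098711 ≈ -1.1021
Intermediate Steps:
T = -895098711/986488244 (T = (620*(1/4442))*(-1/1015) - 1985*1/2188 = (310/2221)*(-1/1015) - 1985/2188 = -62/450863 - 1985/2188 = -895098711/986488244 ≈ -0.90736)
1/T = 1/(-895098711/986488244) = -986488244/895098711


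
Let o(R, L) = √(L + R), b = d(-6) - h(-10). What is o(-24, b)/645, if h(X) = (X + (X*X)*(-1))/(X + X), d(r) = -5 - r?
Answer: I*√114/1290 ≈ 0.0082768*I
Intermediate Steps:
h(X) = (X - X²)/(2*X) (h(X) = (X + X²*(-1))/((2*X)) = (X - X²)*(1/(2*X)) = (X - X²)/(2*X))
b = -9/2 (b = (-5 - 1*(-6)) - (½ - ½*(-10)) = (-5 + 6) - (½ + 5) = 1 - 1*11/2 = 1 - 11/2 = -9/2 ≈ -4.5000)
o(-24, b)/645 = √(-9/2 - 24)/645 = √(-57/2)*(1/645) = (I*√114/2)*(1/645) = I*√114/1290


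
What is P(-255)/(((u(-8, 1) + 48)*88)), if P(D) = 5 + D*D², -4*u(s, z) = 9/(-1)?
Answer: -8290685/2211 ≈ -3749.7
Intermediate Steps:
u(s, z) = 9/4 (u(s, z) = -9/(4*(-1)) = -9*(-1)/4 = -¼*(-9) = 9/4)
P(D) = 5 + D³
P(-255)/(((u(-8, 1) + 48)*88)) = (5 + (-255)³)/(((9/4 + 48)*88)) = (5 - 16581375)/(((201/4)*88)) = -16581370/4422 = -16581370*1/4422 = -8290685/2211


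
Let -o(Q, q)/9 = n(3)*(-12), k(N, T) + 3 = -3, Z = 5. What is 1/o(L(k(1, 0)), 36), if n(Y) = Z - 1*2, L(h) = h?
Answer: 1/324 ≈ 0.0030864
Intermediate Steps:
k(N, T) = -6 (k(N, T) = -3 - 3 = -6)
n(Y) = 3 (n(Y) = 5 - 1*2 = 5 - 2 = 3)
o(Q, q) = 324 (o(Q, q) = -27*(-12) = -9*(-36) = 324)
1/o(L(k(1, 0)), 36) = 1/324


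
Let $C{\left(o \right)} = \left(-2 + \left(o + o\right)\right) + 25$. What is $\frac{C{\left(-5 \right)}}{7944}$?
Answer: $\frac{13}{7944} \approx 0.0016365$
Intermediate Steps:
$C{\left(o \right)} = 23 + 2 o$ ($C{\left(o \right)} = \left(-2 + 2 o\right) + 25 = 23 + 2 o$)
$\frac{C{\left(-5 \right)}}{7944} = \frac{23 + 2 \left(-5\right)}{7944} = \left(23 - 10\right) \frac{1}{7944} = 13 \cdot \frac{1}{7944} = \frac{13}{7944}$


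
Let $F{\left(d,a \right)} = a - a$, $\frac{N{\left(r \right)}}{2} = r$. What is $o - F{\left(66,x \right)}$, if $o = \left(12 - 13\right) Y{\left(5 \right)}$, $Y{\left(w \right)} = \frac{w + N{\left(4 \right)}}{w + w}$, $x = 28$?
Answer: $- \frac{13}{10} \approx -1.3$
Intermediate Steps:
$N{\left(r \right)} = 2 r$
$F{\left(d,a \right)} = 0$
$Y{\left(w \right)} = \frac{8 + w}{2 w}$ ($Y{\left(w \right)} = \frac{w + 2 \cdot 4}{w + w} = \frac{w + 8}{2 w} = \left(8 + w\right) \frac{1}{2 w} = \frac{8 + w}{2 w}$)
$o = - \frac{13}{10}$ ($o = \left(12 - 13\right) \frac{8 + 5}{2 \cdot 5} = - \frac{13}{2 \cdot 5} = \left(-1\right) \frac{13}{10} = - \frac{13}{10} \approx -1.3$)
$o - F{\left(66,x \right)} = - \frac{13}{10} - 0 = - \frac{13}{10} + 0 = - \frac{13}{10}$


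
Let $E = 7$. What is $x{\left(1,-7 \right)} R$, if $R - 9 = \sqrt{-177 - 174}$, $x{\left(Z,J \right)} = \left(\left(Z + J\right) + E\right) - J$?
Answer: $72 + 24 i \sqrt{39} \approx 72.0 + 149.88 i$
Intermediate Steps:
$x{\left(Z,J \right)} = 7 + Z$ ($x{\left(Z,J \right)} = \left(\left(Z + J\right) + 7\right) - J = \left(\left(J + Z\right) + 7\right) - J = \left(7 + J + Z\right) - J = 7 + Z$)
$R = 9 + 3 i \sqrt{39}$ ($R = 9 + \sqrt{-177 - 174} = 9 + \sqrt{-351} = 9 + 3 i \sqrt{39} \approx 9.0 + 18.735 i$)
$x{\left(1,-7 \right)} R = \left(7 + 1\right) \left(9 + 3 i \sqrt{39}\right) = 8 \left(9 + 3 i \sqrt{39}\right) = 72 + 24 i \sqrt{39}$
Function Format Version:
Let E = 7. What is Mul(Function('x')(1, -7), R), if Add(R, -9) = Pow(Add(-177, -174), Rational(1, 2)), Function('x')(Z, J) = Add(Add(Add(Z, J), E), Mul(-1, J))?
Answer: Add(72, Mul(24, I, Pow(39, Rational(1, 2)))) ≈ Add(72.000, Mul(149.88, I))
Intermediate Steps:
Function('x')(Z, J) = Add(7, Z) (Function('x')(Z, J) = Add(Add(Add(Z, J), 7), Mul(-1, J)) = Add(Add(Add(J, Z), 7), Mul(-1, J)) = Add(Add(7, J, Z), Mul(-1, J)) = Add(7, Z))
R = Add(9, Mul(3, I, Pow(39, Rational(1, 2)))) (R = Add(9, Pow(Add(-177, -174), Rational(1, 2))) = Add(9, Pow(-351, Rational(1, 2))) = Add(9, Mul(3, I, Pow(39, Rational(1, 2)))) ≈ Add(9.0000, Mul(18.735, I)))
Mul(Function('x')(1, -7), R) = Mul(Add(7, 1), Add(9, Mul(3, I, Pow(39, Rational(1, 2))))) = Mul(8, Add(9, Mul(3, I, Pow(39, Rational(1, 2))))) = Add(72, Mul(24, I, Pow(39, Rational(1, 2))))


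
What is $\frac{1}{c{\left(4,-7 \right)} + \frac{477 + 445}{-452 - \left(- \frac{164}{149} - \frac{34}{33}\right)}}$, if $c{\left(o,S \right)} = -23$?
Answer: $- \frac{1106003}{27704806} \approx -0.039921$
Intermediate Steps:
$\frac{1}{c{\left(4,-7 \right)} + \frac{477 + 445}{-452 - \left(- \frac{164}{149} - \frac{34}{33}\right)}} = \frac{1}{-23 + \frac{477 + 445}{-452 - \left(- \frac{164}{149} - \frac{34}{33}\right)}} = \frac{1}{-23 + \frac{922}{-452 - - \frac{10478}{4917}}} = \frac{1}{-23 + \frac{922}{-452 + \left(\frac{34}{33} + \frac{164}{149}\right)}} = \frac{1}{-23 + \frac{922}{-452 + \frac{10478}{4917}}} = \frac{1}{-23 + \frac{922}{- \frac{2212006}{4917}}} = \frac{1}{-23 + 922 \left(- \frac{4917}{2212006}\right)} = \frac{1}{-23 - \frac{2266737}{1106003}} = \frac{1}{- \frac{27704806}{1106003}} = - \frac{1106003}{27704806}$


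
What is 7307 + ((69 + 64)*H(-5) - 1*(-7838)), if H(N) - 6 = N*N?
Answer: 19268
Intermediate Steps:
H(N) = 6 + N² (H(N) = 6 + N*N = 6 + N²)
7307 + ((69 + 64)*H(-5) - 1*(-7838)) = 7307 + ((69 + 64)*(6 + (-5)²) - 1*(-7838)) = 7307 + (133*(6 + 25) + 7838) = 7307 + (133*31 + 7838) = 7307 + (4123 + 7838) = 7307 + 11961 = 19268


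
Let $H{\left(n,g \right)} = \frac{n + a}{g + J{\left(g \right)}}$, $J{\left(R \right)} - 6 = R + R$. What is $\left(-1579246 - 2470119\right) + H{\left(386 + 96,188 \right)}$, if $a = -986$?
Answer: $- \frac{384689759}{95} \approx -4.0494 \cdot 10^{6}$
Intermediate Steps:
$J{\left(R \right)} = 6 + 2 R$ ($J{\left(R \right)} = 6 + \left(R + R\right) = 6 + 2 R$)
$H{\left(n,g \right)} = \frac{-986 + n}{6 + 3 g}$ ($H{\left(n,g \right)} = \frac{n - 986}{g + \left(6 + 2 g\right)} = \frac{-986 + n}{6 + 3 g}$)
$\left(-1579246 - 2470119\right) + H{\left(386 + 96,188 \right)} = \left(-1579246 - 2470119\right) + \frac{-986 + \left(386 + 96\right)}{3 \left(2 + 188\right)} = -4049365 + \frac{-986 + 482}{3 \cdot 190} = -4049365 + \frac{1}{3} \cdot \frac{1}{190} \left(-504\right) = -4049365 - \frac{84}{95} = - \frac{384689759}{95}$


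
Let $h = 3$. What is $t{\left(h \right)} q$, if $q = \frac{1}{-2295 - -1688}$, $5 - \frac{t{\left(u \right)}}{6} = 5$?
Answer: $0$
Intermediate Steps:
$t{\left(u \right)} = 0$ ($t{\left(u \right)} = 30 - 30 = 0$)
$q = - \frac{1}{607}$ ($q = \frac{1}{-2295 + \left(-99 + 1787\right)} = \frac{1}{-2295 + 1688} = \frac{1}{-607} = - \frac{1}{607} \approx -0.0016474$)
$t{\left(h \right)} q = 0 \left(- \frac{1}{607}\right) = 0$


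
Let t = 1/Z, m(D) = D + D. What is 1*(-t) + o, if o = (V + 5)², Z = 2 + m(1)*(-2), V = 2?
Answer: 99/2 ≈ 49.500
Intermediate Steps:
m(D) = 2*D
Z = -2 (Z = 2 + (2*1)*(-2) = 2 + 2*(-2) = 2 - 4 = -2)
t = -½ (t = 1/(-2) = -½ ≈ -0.50000)
o = 49 (o = (2 + 5)² = 7² = 49)
1*(-t) + o = 1*(-1*(-½)) + 49 = 1*(½) + 49 = ½ + 49 = 99/2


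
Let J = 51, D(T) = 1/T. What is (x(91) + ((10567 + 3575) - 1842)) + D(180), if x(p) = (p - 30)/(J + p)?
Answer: 157199561/12780 ≈ 12300.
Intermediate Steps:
x(p) = (-30 + p)/(51 + p) (x(p) = (p - 30)/(51 + p) = (-30 + p)/(51 + p))
(x(91) + ((10567 + 3575) - 1842)) + D(180) = ((-30 + 91)/(51 + 91) + ((10567 + 3575) - 1842)) + 1/180 = (61/142 + (14142 - 1842)) + 1/180 = ((1/142)*61 + 12300) + 1/180 = (61/142 + 12300) + 1/180 = 1746661/142 + 1/180 = 157199561/12780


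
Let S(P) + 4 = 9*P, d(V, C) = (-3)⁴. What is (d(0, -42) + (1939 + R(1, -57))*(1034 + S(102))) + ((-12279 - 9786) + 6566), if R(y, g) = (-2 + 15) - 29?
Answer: 3730586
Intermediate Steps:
R(y, g) = -16 (R(y, g) = 13 - 29 = -16)
d(V, C) = 81
S(P) = -4 + 9*P
(d(0, -42) + (1939 + R(1, -57))*(1034 + S(102))) + ((-12279 - 9786) + 6566) = (81 + (1939 - 16)*(1034 + (-4 + 9*102))) + ((-12279 - 9786) + 6566) = (81 + 1923*(1034 + (-4 + 918))) + (-22065 + 6566) = (81 + 1923*(1034 + 914)) - 15499 = (81 + 1923*1948) - 15499 = (81 + 3746004) - 15499 = 3746085 - 15499 = 3730586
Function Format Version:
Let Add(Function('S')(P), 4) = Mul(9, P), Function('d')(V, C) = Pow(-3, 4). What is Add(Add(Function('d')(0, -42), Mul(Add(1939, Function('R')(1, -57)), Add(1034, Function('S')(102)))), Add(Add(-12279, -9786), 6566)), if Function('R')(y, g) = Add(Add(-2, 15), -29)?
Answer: 3730586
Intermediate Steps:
Function('R')(y, g) = -16 (Function('R')(y, g) = Add(13, -29) = -16)
Function('d')(V, C) = 81
Function('S')(P) = Add(-4, Mul(9, P))
Add(Add(Function('d')(0, -42), Mul(Add(1939, Function('R')(1, -57)), Add(1034, Function('S')(102)))), Add(Add(-12279, -9786), 6566)) = Add(Add(81, Mul(Add(1939, -16), Add(1034, Add(-4, Mul(9, 102))))), Add(Add(-12279, -9786), 6566)) = Add(Add(81, Mul(1923, Add(1034, Add(-4, 918)))), Add(-22065, 6566)) = Add(Add(81, Mul(1923, Add(1034, 914))), -15499) = Add(Add(81, Mul(1923, 1948)), -15499) = Add(Add(81, 3746004), -15499) = Add(3746085, -15499) = 3730586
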